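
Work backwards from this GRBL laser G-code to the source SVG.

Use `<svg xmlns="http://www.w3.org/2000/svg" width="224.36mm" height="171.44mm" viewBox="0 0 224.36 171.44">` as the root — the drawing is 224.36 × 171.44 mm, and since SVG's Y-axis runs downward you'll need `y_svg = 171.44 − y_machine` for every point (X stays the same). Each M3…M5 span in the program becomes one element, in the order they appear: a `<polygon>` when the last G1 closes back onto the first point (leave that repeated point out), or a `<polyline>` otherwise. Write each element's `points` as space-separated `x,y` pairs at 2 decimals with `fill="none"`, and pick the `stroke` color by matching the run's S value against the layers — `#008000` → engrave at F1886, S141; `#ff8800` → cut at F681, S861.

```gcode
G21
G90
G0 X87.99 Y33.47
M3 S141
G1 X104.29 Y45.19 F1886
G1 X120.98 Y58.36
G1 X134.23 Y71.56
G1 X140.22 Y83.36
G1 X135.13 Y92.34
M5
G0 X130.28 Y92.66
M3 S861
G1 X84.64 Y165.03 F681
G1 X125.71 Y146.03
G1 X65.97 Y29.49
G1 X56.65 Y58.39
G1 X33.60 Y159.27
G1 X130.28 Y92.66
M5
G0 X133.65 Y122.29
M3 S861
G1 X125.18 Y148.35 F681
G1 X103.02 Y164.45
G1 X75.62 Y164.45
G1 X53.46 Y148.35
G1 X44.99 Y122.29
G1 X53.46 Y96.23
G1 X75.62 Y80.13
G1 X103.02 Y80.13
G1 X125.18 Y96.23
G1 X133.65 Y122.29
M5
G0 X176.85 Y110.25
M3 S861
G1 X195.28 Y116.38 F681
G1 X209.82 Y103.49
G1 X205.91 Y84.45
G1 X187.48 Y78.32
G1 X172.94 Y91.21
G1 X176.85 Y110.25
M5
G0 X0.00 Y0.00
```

<svg xmlns="http://www.w3.org/2000/svg" width="224.36mm" height="171.44mm" viewBox="0 0 224.36 171.44">
  <polyline points="87.99,137.97 104.29,126.25 120.98,113.08 134.23,99.88 140.22,88.08 135.13,79.10" fill="none" stroke="#008000"/>
  <polygon points="130.28,78.78 84.64,6.41 125.71,25.41 65.97,141.95 56.65,113.05 33.60,12.17" fill="none" stroke="#ff8800"/>
  <polygon points="133.65,49.15 125.18,23.09 103.02,6.99 75.62,6.99 53.46,23.09 44.99,49.15 53.46,75.21 75.62,91.31 103.02,91.31 125.18,75.21" fill="none" stroke="#ff8800"/>
  <polygon points="176.85,61.19 195.28,55.06 209.82,67.95 205.91,86.99 187.48,93.12 172.94,80.23" fill="none" stroke="#ff8800"/>
</svg>

Each laser-on run becomes one SVG element. Flip Y back into SVG space with y_svg = 171.44 − y_machine.

Run 1: power S141 maps to stroke `#008000` (engrave). The run is open, so emit a `<polyline>` with points (Y-flipped): 87.99,137.97 104.29,126.25 120.98,113.08 134.23,99.88 140.22,88.08 135.13,79.10.

Run 2: power S861 maps to stroke `#ff8800` (cut). The run returns to its start, so emit a `<polygon>` with points (Y-flipped): 130.28,78.78 84.64,6.41 125.71,25.41 65.97,141.95 56.65,113.05 33.60,12.17.

Run 3: the run's S861 means `#ff8800` (cut). The run returns to its start, so emit a `<polygon>` with points (Y-flipped): 133.65,49.15 125.18,23.09 103.02,6.99 75.62,6.99 53.46,23.09 44.99,49.15 53.46,75.21 75.62,91.31 103.02,91.31 125.18,75.21.

Run 4: power S861 maps to stroke `#ff8800` (cut). The run returns to its start, so emit a `<polygon>` with points (Y-flipped): 176.85,61.19 195.28,55.06 209.82,67.95 205.91,86.99 187.48,93.12 172.94,80.23.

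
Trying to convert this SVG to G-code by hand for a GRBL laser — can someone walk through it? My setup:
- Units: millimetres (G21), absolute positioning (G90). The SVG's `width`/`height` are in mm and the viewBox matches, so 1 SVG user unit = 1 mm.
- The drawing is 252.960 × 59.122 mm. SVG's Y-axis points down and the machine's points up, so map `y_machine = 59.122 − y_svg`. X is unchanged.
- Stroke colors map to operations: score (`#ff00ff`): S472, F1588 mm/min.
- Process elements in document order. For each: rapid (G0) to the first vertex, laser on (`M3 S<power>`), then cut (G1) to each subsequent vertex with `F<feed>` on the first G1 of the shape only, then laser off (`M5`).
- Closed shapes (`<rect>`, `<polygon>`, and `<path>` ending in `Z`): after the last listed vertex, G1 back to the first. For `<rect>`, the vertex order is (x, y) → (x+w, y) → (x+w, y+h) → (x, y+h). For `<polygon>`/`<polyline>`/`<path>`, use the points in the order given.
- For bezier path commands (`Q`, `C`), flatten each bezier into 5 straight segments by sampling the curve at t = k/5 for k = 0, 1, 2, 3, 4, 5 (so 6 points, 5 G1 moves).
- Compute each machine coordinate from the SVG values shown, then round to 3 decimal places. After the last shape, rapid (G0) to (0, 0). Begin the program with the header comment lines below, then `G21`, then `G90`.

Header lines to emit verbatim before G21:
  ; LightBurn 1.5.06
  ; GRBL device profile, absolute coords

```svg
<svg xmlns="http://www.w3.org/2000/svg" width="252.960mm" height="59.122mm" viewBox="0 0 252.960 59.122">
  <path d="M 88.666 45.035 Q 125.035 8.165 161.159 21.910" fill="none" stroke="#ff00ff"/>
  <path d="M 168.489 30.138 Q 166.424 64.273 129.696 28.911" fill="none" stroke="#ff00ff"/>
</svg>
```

1 u = 1 mm; y_m = 59.122 − y.

[1] `<path>` quadratic bezier, #ff00ff→score S472 F1588: (88.666,14.087) → (103.204,26.810) → (117.722,35.485) → (132.221,40.110) → (146.700,40.685) → (161.159,37.212)

[2] `<path>` quadratic bezier, #ff00ff→score S472 F1588: (168.489,28.984) → (166.276,18.110) → (161.291,12.796) → (153.532,13.041) → (143.001,18.846) → (129.696,30.211)

; LightBurn 1.5.06
; GRBL device profile, absolute coords
G21
G90
G0 X88.666 Y14.087
M3 S472
G1 X103.204 Y26.810 F1588
G1 X117.722 Y35.485
G1 X132.221 Y40.110
G1 X146.700 Y40.685
G1 X161.159 Y37.212
M5
G0 X168.489 Y28.984
M3 S472
G1 X166.276 Y18.110 F1588
G1 X161.291 Y12.796
G1 X153.532 Y13.041
G1 X143.001 Y18.846
G1 X129.696 Y30.211
M5
G0 X0.000 Y0.000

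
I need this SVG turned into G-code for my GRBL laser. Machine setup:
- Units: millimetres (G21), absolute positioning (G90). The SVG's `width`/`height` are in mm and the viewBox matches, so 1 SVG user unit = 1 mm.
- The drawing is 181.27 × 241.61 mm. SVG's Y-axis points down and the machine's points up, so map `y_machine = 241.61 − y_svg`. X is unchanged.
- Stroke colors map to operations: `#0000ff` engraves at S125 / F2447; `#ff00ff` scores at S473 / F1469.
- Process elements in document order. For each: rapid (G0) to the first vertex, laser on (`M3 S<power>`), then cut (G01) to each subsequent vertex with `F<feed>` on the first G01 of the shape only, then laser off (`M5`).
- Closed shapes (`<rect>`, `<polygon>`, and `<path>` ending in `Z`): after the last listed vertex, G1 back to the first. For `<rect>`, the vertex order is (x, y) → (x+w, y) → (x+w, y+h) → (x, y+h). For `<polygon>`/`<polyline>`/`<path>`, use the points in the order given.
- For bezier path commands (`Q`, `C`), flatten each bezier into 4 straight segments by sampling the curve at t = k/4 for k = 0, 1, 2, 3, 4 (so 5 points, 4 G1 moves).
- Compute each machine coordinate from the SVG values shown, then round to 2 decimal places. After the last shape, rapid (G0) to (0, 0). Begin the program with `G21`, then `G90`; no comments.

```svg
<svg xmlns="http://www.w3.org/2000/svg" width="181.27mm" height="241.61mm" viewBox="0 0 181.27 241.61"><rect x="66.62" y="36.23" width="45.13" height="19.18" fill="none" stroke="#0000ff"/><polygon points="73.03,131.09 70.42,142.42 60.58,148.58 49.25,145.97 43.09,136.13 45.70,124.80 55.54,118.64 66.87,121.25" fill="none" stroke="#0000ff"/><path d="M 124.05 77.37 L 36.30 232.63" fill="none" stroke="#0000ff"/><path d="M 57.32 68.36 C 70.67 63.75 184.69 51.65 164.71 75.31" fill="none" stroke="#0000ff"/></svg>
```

Since the viewBox matches the mm dimensions, user units are millimetres directly. The only transform is the Y-flip y_m = 241.61 − y_svg.

Shape 1 is a rectangle drawn with `<rect>`. Its stroke #0000ff means engrave at S125, F2447. After flipping Y the toolpath is (66.62,205.38) → (111.75,205.38) → (111.75,186.20) → (66.62,186.20) → (66.62,205.38), returning to the start.

Shape 2 is a regular polygon drawn with `<polygon>`. Its stroke #0000ff means engrave at S125, F2447. After flipping Y the toolpath is (73.03,110.52) → (70.42,99.19) → (60.58,93.03) → (49.25,95.64) → (43.09,105.48) → (45.70,116.81) → (55.54,122.97) → (66.87,120.36) → (73.03,110.52), returning to the start.

Shape 3 is a line segment drawn with `<path>`. Its stroke #0000ff means engrave at S125, F2447. After flipping Y the toolpath is (124.05,164.24) → (36.30,8.98).

Shape 4 is a cubic bezier drawn with `<path>`. Its stroke #0000ff means engrave at S125, F2447. After flipping Y the toolpath is (57.32,173.25) → (82.54,177.44) → (123.51,180.38) → (158.24,178.02) → (164.71,166.30).

G21
G90
G0 X66.62 Y205.38
M3 S125
G01 X111.75 Y205.38 F2447
G01 X111.75 Y186.20
G01 X66.62 Y186.20
G01 X66.62 Y205.38
M5
G0 X73.03 Y110.52
M3 S125
G01 X70.42 Y99.19 F2447
G01 X60.58 Y93.03
G01 X49.25 Y95.64
G01 X43.09 Y105.48
G01 X45.70 Y116.81
G01 X55.54 Y122.97
G01 X66.87 Y120.36
G01 X73.03 Y110.52
M5
G0 X124.05 Y164.24
M3 S125
G01 X36.30 Y8.98 F2447
M5
G0 X57.32 Y173.25
M3 S125
G01 X82.54 Y177.44 F2447
G01 X123.51 Y180.38
G01 X158.24 Y178.02
G01 X164.71 Y166.30
M5
G0 X0.00 Y0.00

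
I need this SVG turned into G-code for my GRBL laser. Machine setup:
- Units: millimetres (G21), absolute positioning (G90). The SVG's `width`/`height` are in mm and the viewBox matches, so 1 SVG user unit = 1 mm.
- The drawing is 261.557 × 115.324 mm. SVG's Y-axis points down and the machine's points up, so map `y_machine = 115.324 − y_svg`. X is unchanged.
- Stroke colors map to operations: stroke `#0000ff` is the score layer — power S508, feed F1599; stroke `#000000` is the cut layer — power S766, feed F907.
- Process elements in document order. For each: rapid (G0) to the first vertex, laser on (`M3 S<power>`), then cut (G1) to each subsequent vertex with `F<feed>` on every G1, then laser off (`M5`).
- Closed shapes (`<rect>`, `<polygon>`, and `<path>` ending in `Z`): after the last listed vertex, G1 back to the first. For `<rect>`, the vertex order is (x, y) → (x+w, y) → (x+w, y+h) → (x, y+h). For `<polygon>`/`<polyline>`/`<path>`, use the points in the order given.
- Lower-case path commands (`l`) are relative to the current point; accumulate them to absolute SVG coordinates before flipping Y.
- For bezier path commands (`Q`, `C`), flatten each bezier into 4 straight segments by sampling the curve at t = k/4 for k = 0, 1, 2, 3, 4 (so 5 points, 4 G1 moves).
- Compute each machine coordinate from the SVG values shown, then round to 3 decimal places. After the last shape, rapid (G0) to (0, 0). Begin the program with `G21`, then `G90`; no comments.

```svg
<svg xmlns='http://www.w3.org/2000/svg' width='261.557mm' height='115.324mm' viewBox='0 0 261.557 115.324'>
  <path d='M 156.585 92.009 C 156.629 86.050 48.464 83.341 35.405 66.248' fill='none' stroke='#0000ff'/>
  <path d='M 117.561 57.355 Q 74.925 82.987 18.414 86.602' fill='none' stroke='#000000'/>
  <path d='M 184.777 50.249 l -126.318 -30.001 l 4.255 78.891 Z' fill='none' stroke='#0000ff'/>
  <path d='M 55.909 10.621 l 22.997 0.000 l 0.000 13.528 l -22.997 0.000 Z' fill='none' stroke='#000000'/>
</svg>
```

1 u = 1 mm; y_m = 115.324 − y.

[1] `<path>` cubic bezier, #0000ff→score S508 F1599: (156.585,23.315) → (139.506,27.450) → (100.909,32.020) → (59.855,38.678) → (35.405,49.076)

[2] `<path>` quadratic bezier, #000000→cut S766 F907: (117.561,57.969) → (95.376,46.529) → (71.456,37.841) → (45.802,31.906) → (18.414,28.722)

[3] `<path>` closed polygon, #0000ff→score S508 F1599: (184.777,65.075) → (58.459,95.076) → (62.714,16.185) → (184.777,65.075) (closed)

[4] `<path>` rectangle, #000000→cut S766 F907: (55.909,104.703) → (78.906,104.703) → (78.906,91.175) → (55.909,91.175) → (55.909,104.703) (closed)

G21
G90
G0 X156.585 Y23.315
M3 S508
G1 X139.506 Y27.450 F1599
G1 X100.909 Y32.020 F1599
G1 X59.855 Y38.678 F1599
G1 X35.405 Y49.076 F1599
M5
G0 X117.561 Y57.969
M3 S766
G1 X95.376 Y46.529 F907
G1 X71.456 Y37.841 F907
G1 X45.802 Y31.906 F907
G1 X18.414 Y28.722 F907
M5
G0 X184.777 Y65.075
M3 S508
G1 X58.459 Y95.076 F1599
G1 X62.714 Y16.185 F1599
G1 X184.777 Y65.075 F1599
M5
G0 X55.909 Y104.703
M3 S766
G1 X78.906 Y104.703 F907
G1 X78.906 Y91.175 F907
G1 X55.909 Y91.175 F907
G1 X55.909 Y104.703 F907
M5
G0 X0.000 Y0.000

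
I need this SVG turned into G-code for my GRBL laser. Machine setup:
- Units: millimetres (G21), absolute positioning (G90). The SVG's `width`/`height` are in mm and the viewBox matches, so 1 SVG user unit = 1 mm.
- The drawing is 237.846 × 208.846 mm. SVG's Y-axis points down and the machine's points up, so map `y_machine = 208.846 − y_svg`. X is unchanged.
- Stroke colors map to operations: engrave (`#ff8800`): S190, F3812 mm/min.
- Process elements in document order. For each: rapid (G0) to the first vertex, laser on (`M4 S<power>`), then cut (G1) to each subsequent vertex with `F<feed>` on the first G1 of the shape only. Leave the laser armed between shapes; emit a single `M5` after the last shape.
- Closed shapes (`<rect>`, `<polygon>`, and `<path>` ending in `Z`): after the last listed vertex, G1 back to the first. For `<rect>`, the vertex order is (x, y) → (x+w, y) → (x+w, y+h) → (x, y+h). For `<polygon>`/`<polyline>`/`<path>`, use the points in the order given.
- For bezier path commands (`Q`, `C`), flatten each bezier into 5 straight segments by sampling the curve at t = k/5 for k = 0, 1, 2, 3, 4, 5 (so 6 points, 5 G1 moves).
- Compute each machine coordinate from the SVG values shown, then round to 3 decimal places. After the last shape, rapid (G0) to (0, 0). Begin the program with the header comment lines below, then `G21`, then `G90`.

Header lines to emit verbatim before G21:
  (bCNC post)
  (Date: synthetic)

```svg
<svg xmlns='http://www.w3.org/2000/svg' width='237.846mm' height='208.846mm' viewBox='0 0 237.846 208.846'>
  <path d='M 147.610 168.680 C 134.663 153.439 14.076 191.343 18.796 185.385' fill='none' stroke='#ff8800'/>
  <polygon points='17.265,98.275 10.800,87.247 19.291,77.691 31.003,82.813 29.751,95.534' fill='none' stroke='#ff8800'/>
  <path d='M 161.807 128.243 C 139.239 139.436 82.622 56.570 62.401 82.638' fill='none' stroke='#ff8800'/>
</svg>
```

viewBox `0 0 237.846 208.846` with mm width/height → 1 unit = 1 mm. Flip: y_m = 208.846 − y_svg.

**Shape 1** — `<path>` cubic bezier, stroke `#ff8800` → engrave (S190, F3812). Control points (SVG): P0=(147.610,168.680), P1=(134.663,153.439), P2=(14.076,191.343), P3=(18.796,185.385); sampled at t=k/5. Machine vertices: (147.610,40.166) → (128.789,43.709) → (95.315,39.154) → (58.371,31.157) → (29.137,24.374) → (18.796,23.461). Open path.

**Shape 2** — `<polygon>` regular polygon, stroke `#ff8800` → engrave (S190, F3812). Machine vertices: (17.265,110.571) → (10.800,121.599) → (19.291,131.155) → (31.003,126.033) → (29.751,113.312) → (17.265,110.571). Closed: final G1 returns to the first vertex.

**Shape 3** — `<path>` cubic bezier, stroke `#ff8800` → engrave (S190, F3812). Control points (SVG): P0=(161.807,128.243), P1=(139.239,139.436), P2=(82.622,56.570), P3=(62.401,82.638); sampled at t=k/5. Machine vertices: (161.807,80.603) → (144.744,83.550) → (122.890,99.328) → (99.628,118.193) → (78.338,130.401) → (62.401,126.208). Open path.

(bCNC post)
(Date: synthetic)
G21
G90
G0 X147.610 Y40.166
M4 S190
G1 X128.789 Y43.709 F3812
G1 X95.315 Y39.154
G1 X58.371 Y31.157
G1 X29.137 Y24.374
G1 X18.796 Y23.461
G0 X17.265 Y110.571
M4 S190
G1 X10.800 Y121.599 F3812
G1 X19.291 Y131.155
G1 X31.003 Y126.033
G1 X29.751 Y113.312
G1 X17.265 Y110.571
G0 X161.807 Y80.603
M4 S190
G1 X144.744 Y83.550 F3812
G1 X122.890 Y99.328
G1 X99.628 Y118.193
G1 X78.338 Y130.401
G1 X62.401 Y126.208
M5
G0 X0.000 Y0.000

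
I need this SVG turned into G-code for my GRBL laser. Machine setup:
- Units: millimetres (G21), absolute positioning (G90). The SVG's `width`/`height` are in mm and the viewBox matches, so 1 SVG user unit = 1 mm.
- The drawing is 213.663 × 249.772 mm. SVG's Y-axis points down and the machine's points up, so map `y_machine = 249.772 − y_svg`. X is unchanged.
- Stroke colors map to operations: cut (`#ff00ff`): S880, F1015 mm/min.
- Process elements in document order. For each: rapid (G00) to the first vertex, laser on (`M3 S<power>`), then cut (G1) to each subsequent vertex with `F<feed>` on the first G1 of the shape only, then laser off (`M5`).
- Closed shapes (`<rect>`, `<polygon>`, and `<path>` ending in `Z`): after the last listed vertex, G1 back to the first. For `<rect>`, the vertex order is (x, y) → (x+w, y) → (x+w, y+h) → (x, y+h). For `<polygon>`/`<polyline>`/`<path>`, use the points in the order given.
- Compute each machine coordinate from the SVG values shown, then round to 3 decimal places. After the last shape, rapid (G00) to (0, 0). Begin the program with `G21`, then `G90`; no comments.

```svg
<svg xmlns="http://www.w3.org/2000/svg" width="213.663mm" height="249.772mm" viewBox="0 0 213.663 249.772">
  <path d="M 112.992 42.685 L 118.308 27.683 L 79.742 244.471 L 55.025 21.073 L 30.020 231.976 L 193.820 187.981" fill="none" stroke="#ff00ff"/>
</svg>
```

G21
G90
G00 X112.992 Y207.087
M3 S880
G1 X118.308 Y222.089 F1015
G1 X79.742 Y5.301
G1 X55.025 Y228.699
G1 X30.020 Y17.796
G1 X193.820 Y61.791
M5
G00 X0.000 Y0.000

viewBox `0 0 213.663 249.772` with mm width/height → 1 unit = 1 mm. Flip: y_m = 249.772 − y_svg.

**Shape 1** — `<path>` open polyline, stroke `#ff00ff` → cut (S880, F1015). Machine vertices: (112.992,207.087) → (118.308,222.089) → (79.742,5.301) → (55.025,228.699) → (30.020,17.796) → (193.820,61.791). Open path.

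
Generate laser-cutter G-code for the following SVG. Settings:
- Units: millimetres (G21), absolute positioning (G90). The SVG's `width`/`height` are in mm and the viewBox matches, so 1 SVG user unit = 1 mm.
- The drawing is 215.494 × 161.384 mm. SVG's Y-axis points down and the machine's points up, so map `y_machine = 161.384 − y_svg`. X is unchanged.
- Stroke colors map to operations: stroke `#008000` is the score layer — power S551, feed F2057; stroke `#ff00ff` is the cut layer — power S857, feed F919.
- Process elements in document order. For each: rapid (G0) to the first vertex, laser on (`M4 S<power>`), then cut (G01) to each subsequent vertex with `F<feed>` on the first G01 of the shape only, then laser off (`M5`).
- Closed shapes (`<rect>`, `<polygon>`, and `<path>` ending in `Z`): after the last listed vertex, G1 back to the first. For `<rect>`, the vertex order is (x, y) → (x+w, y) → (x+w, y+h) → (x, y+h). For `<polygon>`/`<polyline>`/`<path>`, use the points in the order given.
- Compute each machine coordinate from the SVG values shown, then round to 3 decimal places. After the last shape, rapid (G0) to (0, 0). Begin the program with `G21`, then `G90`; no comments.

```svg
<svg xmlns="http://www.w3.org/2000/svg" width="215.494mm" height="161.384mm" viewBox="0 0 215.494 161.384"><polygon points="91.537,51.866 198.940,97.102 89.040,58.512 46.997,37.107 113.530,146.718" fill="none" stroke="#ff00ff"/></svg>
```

Since the viewBox matches the mm dimensions, user units are millimetres directly. The only transform is the Y-flip y_m = 161.384 − y_svg.

Shape 1 is a closed polygon drawn with `<polygon>`. Its stroke #ff00ff means cut at S857, F919. After flipping Y the toolpath is (91.537,109.518) → (198.940,64.282) → (89.040,102.872) → (46.997,124.277) → (113.530,14.666) → (91.537,109.518), returning to the start.

G21
G90
G0 X91.537 Y109.518
M4 S857
G01 X198.940 Y64.282 F919
G01 X89.040 Y102.872
G01 X46.997 Y124.277
G01 X113.530 Y14.666
G01 X91.537 Y109.518
M5
G0 X0.000 Y0.000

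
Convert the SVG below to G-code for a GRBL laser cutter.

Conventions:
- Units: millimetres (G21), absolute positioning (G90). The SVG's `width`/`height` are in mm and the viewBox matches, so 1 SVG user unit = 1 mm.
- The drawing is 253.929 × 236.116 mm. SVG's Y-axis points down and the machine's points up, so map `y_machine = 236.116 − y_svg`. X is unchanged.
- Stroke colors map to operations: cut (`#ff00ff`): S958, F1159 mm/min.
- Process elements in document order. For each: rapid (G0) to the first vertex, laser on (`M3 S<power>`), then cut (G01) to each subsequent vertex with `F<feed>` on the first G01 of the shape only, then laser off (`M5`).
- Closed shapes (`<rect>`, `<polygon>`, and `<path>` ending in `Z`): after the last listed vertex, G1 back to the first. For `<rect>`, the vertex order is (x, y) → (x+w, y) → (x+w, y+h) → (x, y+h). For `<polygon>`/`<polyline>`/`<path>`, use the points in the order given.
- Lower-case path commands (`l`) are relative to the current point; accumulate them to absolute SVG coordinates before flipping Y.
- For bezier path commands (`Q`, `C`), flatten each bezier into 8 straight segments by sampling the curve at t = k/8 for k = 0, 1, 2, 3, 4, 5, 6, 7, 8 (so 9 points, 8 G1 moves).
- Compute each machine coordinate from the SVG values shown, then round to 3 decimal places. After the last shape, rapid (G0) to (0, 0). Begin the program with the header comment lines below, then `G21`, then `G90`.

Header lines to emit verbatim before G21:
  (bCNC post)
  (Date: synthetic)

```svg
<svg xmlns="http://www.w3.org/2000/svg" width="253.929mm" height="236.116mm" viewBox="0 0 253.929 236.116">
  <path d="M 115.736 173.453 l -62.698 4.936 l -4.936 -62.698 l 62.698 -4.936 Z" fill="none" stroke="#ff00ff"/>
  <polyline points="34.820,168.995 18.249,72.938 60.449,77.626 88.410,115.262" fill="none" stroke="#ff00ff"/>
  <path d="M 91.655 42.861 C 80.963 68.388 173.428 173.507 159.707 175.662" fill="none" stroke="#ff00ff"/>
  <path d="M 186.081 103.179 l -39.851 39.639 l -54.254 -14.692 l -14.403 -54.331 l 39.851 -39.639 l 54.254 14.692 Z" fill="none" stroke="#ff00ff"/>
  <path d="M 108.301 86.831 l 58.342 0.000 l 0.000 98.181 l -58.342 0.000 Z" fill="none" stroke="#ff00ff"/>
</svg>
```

Since the viewBox matches the mm dimensions, user units are millimetres directly. The only transform is the Y-flip y_m = 236.116 − y_svg.

Shape 1 is a regular polygon drawn with `<path>`. Its stroke #ff00ff means cut at S958, F1159. After flipping Y the toolpath is (115.736,62.663) → (53.038,57.727) → (48.102,120.425) → (110.800,125.361) → (115.736,62.663), returning to the start.

Shape 2 is a open polyline drawn with `<polyline>`. Its stroke #ff00ff means cut at S958, F1159. After flipping Y the toolpath is (34.820,67.121) → (18.249,163.178) → (60.449,158.490) → (88.410,120.854).

Shape 3 is a cubic bezier drawn with `<path>`. Its stroke #ff00ff means cut at S958, F1159. After flipping Y the toolpath is (91.655,193.255) → (92.072,180.308) → (99.707,162.039) → (112.106,140.586) → (126.817,118.090) → (141.385,96.689) → (153.359,78.524) → (160.284,65.732) → (159.707,60.454).

Shape 4 is a regular polygon drawn with `<path>`. Its stroke #ff00ff means cut at S958, F1159. After flipping Y the toolpath is (186.081,132.937) → (146.230,93.298) → (91.976,107.990) → (77.573,162.321) → (117.424,201.960) → (171.678,187.268) → (186.081,132.937), returning to the start.

Shape 5 is a rectangle drawn with `<path>`. Its stroke #ff00ff means cut at S958, F1159. After flipping Y the toolpath is (108.301,149.285) → (166.643,149.285) → (166.643,51.104) → (108.301,51.104) → (108.301,149.285), returning to the start.

(bCNC post)
(Date: synthetic)
G21
G90
G0 X115.736 Y62.663
M3 S958
G01 X53.038 Y57.727 F1159
G01 X48.102 Y120.425
G01 X110.800 Y125.361
G01 X115.736 Y62.663
M5
G0 X34.820 Y67.121
M3 S958
G01 X18.249 Y163.178 F1159
G01 X60.449 Y158.490
G01 X88.410 Y120.854
M5
G0 X91.655 Y193.255
M3 S958
G01 X92.072 Y180.308 F1159
G01 X99.707 Y162.039
G01 X112.106 Y140.586
G01 X126.817 Y118.090
G01 X141.385 Y96.689
G01 X153.359 Y78.524
G01 X160.284 Y65.732
G01 X159.707 Y60.454
M5
G0 X186.081 Y132.937
M3 S958
G01 X146.230 Y93.298 F1159
G01 X91.976 Y107.990
G01 X77.573 Y162.321
G01 X117.424 Y201.960
G01 X171.678 Y187.268
G01 X186.081 Y132.937
M5
G0 X108.301 Y149.285
M3 S958
G01 X166.643 Y149.285 F1159
G01 X166.643 Y51.104
G01 X108.301 Y51.104
G01 X108.301 Y149.285
M5
G0 X0.000 Y0.000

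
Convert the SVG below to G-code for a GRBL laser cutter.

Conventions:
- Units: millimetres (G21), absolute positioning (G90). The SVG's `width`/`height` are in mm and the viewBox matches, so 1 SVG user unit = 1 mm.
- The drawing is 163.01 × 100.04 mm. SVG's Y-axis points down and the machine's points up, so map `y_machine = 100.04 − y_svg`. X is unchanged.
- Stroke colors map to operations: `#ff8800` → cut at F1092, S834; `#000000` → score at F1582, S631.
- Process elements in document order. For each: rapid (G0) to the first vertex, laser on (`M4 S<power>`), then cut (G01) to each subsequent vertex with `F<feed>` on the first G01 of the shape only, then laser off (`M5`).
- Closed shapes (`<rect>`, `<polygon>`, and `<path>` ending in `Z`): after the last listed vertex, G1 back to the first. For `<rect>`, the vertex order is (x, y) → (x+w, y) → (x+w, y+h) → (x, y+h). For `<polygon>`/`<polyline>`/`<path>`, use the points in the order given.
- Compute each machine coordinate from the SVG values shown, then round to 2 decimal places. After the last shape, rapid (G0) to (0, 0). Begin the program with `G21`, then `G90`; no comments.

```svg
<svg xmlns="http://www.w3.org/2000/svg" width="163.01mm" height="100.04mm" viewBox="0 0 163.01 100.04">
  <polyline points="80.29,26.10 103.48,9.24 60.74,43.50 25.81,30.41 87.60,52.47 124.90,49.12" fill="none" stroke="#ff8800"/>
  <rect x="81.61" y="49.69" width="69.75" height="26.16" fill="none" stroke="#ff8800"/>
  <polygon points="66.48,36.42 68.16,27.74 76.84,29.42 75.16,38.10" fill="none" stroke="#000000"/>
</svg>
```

G21
G90
G0 X80.29 Y73.94
M4 S834
G01 X103.48 Y90.80 F1092
G01 X60.74 Y56.54
G01 X25.81 Y69.63
G01 X87.60 Y47.57
G01 X124.90 Y50.92
M5
G0 X81.61 Y50.35
M4 S834
G01 X151.36 Y50.35 F1092
G01 X151.36 Y24.19
G01 X81.61 Y24.19
G01 X81.61 Y50.35
M5
G0 X66.48 Y63.62
M4 S631
G01 X68.16 Y72.30 F1582
G01 X76.84 Y70.62
G01 X75.16 Y61.94
G01 X66.48 Y63.62
M5
G0 X0.00 Y0.00

viewBox `0 0 163.01 100.04` with mm width/height → 1 unit = 1 mm. Flip: y_m = 100.04 − y_svg.

**Shape 1** — `<polyline>` open polyline, stroke `#ff8800` → cut (S834, F1092). Machine vertices: (80.29,73.94) → (103.48,90.80) → (60.74,56.54) → (25.81,69.63) → (87.60,47.57) → (124.90,50.92). Open path.

**Shape 2** — `<rect>` rectangle, stroke `#ff8800` → cut (S834, F1092). Machine vertices: (81.61,50.35) → (151.36,50.35) → (151.36,24.19) → (81.61,24.19) → (81.61,50.35). Closed: final G1 returns to the first vertex.

**Shape 3** — `<polygon>` regular polygon, stroke `#000000` → score (S631, F1582). Machine vertices: (66.48,63.62) → (68.16,72.30) → (76.84,70.62) → (75.16,61.94) → (66.48,63.62). Closed: final G1 returns to the first vertex.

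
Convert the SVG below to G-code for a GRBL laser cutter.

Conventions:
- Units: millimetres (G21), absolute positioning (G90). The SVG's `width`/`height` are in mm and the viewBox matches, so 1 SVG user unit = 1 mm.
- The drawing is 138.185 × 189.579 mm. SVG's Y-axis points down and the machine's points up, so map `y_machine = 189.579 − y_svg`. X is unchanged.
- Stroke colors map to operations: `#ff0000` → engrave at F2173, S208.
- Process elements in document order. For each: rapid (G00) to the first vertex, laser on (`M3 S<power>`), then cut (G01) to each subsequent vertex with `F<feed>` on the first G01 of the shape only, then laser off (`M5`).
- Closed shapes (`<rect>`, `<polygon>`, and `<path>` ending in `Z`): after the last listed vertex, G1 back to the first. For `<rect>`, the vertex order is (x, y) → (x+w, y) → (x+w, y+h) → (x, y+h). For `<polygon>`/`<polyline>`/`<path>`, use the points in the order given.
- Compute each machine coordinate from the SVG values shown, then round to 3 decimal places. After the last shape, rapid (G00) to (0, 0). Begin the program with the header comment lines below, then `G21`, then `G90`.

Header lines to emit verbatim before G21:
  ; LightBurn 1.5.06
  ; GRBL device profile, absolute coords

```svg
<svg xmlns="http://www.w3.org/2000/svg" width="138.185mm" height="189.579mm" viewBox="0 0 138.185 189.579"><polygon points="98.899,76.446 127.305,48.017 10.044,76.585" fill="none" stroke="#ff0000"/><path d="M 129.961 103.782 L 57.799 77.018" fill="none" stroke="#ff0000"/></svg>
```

; LightBurn 1.5.06
; GRBL device profile, absolute coords
G21
G90
G00 X98.899 Y113.133
M3 S208
G01 X127.305 Y141.562 F2173
G01 X10.044 Y112.994
G01 X98.899 Y113.133
M5
G00 X129.961 Y85.797
M3 S208
G01 X57.799 Y112.561 F2173
M5
G00 X0.000 Y0.000

1 u = 1 mm; y_m = 189.579 − y.

[1] `<polygon>` closed polygon, #ff0000→engrave S208 F2173: (98.899,113.133) → (127.305,141.562) → (10.044,112.994) → (98.899,113.133) (closed)

[2] `<path>` line segment, #ff0000→engrave S208 F2173: (129.961,85.797) → (57.799,112.561)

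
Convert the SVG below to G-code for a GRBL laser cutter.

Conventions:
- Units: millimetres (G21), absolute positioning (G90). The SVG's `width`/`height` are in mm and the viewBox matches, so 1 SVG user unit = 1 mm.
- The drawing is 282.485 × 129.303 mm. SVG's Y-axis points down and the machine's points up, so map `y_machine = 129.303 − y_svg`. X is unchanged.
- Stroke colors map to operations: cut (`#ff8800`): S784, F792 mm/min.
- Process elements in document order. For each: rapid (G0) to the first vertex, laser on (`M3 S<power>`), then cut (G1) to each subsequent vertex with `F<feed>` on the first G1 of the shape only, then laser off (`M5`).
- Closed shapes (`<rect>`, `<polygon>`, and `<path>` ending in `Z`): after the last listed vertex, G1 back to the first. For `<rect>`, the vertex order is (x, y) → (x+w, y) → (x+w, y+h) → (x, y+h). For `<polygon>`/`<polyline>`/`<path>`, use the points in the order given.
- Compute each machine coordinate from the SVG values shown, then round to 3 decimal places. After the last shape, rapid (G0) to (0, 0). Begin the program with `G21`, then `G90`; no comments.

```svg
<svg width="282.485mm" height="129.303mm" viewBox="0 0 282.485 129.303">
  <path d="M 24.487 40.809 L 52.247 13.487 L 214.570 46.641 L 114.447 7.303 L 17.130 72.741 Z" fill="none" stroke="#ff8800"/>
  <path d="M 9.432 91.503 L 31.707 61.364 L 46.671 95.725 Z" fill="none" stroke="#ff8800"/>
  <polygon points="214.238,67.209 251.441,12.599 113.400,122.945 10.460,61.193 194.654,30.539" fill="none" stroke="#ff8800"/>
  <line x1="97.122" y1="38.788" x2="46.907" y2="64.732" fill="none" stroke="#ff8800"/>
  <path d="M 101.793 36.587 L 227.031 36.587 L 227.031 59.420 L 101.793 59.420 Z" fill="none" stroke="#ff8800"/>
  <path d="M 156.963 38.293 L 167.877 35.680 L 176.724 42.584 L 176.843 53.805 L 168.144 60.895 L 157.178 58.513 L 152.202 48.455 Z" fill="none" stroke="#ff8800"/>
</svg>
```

G21
G90
G0 X24.487 Y88.494
M3 S784
G1 X52.247 Y115.816 F792
G1 X214.570 Y82.662
G1 X114.447 Y122.000
G1 X17.130 Y56.562
G1 X24.487 Y88.494
M5
G0 X9.432 Y37.800
M3 S784
G1 X31.707 Y67.939 F792
G1 X46.671 Y33.578
G1 X9.432 Y37.800
M5
G0 X214.238 Y62.094
M3 S784
G1 X251.441 Y116.704 F792
G1 X113.400 Y6.358
G1 X10.460 Y68.110
G1 X194.654 Y98.764
G1 X214.238 Y62.094
M5
G0 X97.122 Y90.515
M3 S784
G1 X46.907 Y64.571 F792
M5
G0 X101.793 Y92.716
M3 S784
G1 X227.031 Y92.716 F792
G1 X227.031 Y69.883
G1 X101.793 Y69.883
G1 X101.793 Y92.716
M5
G0 X156.963 Y91.010
M3 S784
G1 X167.877 Y93.623 F792
G1 X176.724 Y86.719
G1 X176.843 Y75.498
G1 X168.144 Y68.408
G1 X157.178 Y70.790
G1 X152.202 Y80.848
G1 X156.963 Y91.010
M5
G0 X0.000 Y0.000

viewBox `0 0 282.485 129.303` with mm width/height → 1 unit = 1 mm. Flip: y_m = 129.303 − y_svg.

**Shape 1** — `<path>` closed polygon, stroke `#ff8800` → cut (S784, F792). Machine vertices: (24.487,88.494) → (52.247,115.816) → (214.570,82.662) → (114.447,122.000) → (17.130,56.562) → (24.487,88.494). Closed: final G1 returns to the first vertex.

**Shape 2** — `<path>` regular polygon, stroke `#ff8800` → cut (S784, F792). Machine vertices: (9.432,37.800) → (31.707,67.939) → (46.671,33.578) → (9.432,37.800). Closed: final G1 returns to the first vertex.

**Shape 3** — `<polygon>` closed polygon, stroke `#ff8800` → cut (S784, F792). Machine vertices: (214.238,62.094) → (251.441,116.704) → (113.400,6.358) → (10.460,68.110) → (194.654,98.764) → (214.238,62.094). Closed: final G1 returns to the first vertex.

**Shape 4** — `<line>` line segment, stroke `#ff8800` → cut (S784, F792). Machine vertices: (97.122,90.515) → (46.907,64.571). Open path.

**Shape 5** — `<path>` rectangle, stroke `#ff8800` → cut (S784, F792). Machine vertices: (101.793,92.716) → (227.031,92.716) → (227.031,69.883) → (101.793,69.883) → (101.793,92.716). Closed: final G1 returns to the first vertex.

**Shape 6** — `<path>` regular polygon, stroke `#ff8800` → cut (S784, F792). Machine vertices: (156.963,91.010) → (167.877,93.623) → (176.724,86.719) → (176.843,75.498) → (168.144,68.408) → (157.178,70.790) → (152.202,80.848) → (156.963,91.010). Closed: final G1 returns to the first vertex.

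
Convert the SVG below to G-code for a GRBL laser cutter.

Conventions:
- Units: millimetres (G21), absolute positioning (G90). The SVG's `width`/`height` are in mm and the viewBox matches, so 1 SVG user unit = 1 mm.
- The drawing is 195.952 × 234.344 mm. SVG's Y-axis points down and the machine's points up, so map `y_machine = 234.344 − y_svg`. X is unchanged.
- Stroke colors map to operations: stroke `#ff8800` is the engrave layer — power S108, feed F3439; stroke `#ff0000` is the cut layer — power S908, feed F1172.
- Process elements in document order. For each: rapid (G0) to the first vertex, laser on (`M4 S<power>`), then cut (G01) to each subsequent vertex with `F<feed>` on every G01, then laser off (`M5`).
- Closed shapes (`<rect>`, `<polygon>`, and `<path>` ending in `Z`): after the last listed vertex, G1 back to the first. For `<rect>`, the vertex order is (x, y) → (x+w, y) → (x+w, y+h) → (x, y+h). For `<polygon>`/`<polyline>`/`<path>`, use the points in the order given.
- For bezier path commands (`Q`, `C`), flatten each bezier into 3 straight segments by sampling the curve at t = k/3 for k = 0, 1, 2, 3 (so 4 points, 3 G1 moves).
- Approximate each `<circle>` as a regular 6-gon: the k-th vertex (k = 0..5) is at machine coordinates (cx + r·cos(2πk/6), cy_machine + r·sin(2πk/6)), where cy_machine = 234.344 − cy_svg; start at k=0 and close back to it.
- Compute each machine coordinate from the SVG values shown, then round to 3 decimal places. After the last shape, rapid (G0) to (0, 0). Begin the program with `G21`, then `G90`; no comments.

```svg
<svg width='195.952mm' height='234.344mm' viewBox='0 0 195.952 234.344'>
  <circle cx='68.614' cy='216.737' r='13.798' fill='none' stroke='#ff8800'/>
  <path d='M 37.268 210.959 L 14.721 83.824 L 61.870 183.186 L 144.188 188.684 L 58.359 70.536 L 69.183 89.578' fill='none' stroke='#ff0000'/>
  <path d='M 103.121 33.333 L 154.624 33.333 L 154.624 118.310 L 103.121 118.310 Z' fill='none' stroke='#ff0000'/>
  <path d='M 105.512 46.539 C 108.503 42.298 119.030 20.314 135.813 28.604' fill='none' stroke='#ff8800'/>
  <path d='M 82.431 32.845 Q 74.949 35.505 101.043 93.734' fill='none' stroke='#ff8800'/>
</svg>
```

G21
G90
G0 X82.412 Y17.607
M4 S108
G01 X75.513 Y29.556 F3439
G01 X61.715 Y29.556 F3439
G01 X54.816 Y17.607 F3439
G01 X61.715 Y5.658 F3439
G01 X75.513 Y5.658 F3439
G01 X82.412 Y17.607 F3439
M5
G0 X37.268 Y23.385
M4 S908
G01 X14.721 Y150.520 F1172
G01 X61.870 Y51.158 F1172
G01 X144.188 Y45.660 F1172
G01 X58.359 Y163.808 F1172
G01 X69.183 Y144.766 F1172
M5
G0 X103.121 Y201.011
M4 S908
G01 X154.624 Y201.011 F1172
G01 X154.624 Y116.034 F1172
G01 X103.121 Y116.034 F1172
G01 X103.121 Y201.011 F1172
M5
G0 X105.512 Y187.805
M4 S108
G01 X110.968 Y196.182 F3439
G01 X121.163 Y205.717 F3439
G01 X135.813 Y205.740 F3439
M5
G0 X82.431 Y201.499
M4 S108
G01 X81.174 Y193.551 F3439
G01 X87.378 Y173.255 F3439
G01 X101.043 Y140.610 F3439
M5
G0 X0.000 Y0.000

viewBox `0 0 195.952 234.344` with mm width/height → 1 unit = 1 mm. Flip: y_m = 234.344 − y_svg.

**Shape 1** — `<circle>` circle, stroke `#ff8800` → engrave (S108, F3439). Machine vertices: (82.412,17.607) → (75.513,29.556) → (61.715,29.556) → (54.816,17.607) → (61.715,5.658) → (75.513,5.658) → (82.412,17.607). Closed: final G1 returns to the first vertex.

**Shape 2** — `<path>` open polyline, stroke `#ff0000` → cut (S908, F1172). Machine vertices: (37.268,23.385) → (14.721,150.520) → (61.870,51.158) → (144.188,45.660) → (58.359,163.808) → (69.183,144.766). Open path.

**Shape 3** — `<path>` rectangle, stroke `#ff0000` → cut (S908, F1172). Machine vertices: (103.121,201.011) → (154.624,201.011) → (154.624,116.034) → (103.121,116.034) → (103.121,201.011). Closed: final G1 returns to the first vertex.

**Shape 4** — `<path>` cubic bezier, stroke `#ff8800` → engrave (S108, F3439). Control points (SVG): P0=(105.512,46.539), P1=(108.503,42.298), P2=(119.030,20.314), P3=(135.813,28.604); sampled at t=k/3. Machine vertices: (105.512,187.805) → (110.968,196.182) → (121.163,205.717) → (135.813,205.740). Open path.

**Shape 5** — `<path>` quadratic bezier, stroke `#ff8800` → engrave (S108, F3439). Control points (SVG): P0=(82.431,32.845), P1=(74.949,35.505), P2=(101.043,93.734); sampled at t=k/3. Machine vertices: (82.431,201.499) → (81.174,193.551) → (87.378,173.255) → (101.043,140.610). Open path.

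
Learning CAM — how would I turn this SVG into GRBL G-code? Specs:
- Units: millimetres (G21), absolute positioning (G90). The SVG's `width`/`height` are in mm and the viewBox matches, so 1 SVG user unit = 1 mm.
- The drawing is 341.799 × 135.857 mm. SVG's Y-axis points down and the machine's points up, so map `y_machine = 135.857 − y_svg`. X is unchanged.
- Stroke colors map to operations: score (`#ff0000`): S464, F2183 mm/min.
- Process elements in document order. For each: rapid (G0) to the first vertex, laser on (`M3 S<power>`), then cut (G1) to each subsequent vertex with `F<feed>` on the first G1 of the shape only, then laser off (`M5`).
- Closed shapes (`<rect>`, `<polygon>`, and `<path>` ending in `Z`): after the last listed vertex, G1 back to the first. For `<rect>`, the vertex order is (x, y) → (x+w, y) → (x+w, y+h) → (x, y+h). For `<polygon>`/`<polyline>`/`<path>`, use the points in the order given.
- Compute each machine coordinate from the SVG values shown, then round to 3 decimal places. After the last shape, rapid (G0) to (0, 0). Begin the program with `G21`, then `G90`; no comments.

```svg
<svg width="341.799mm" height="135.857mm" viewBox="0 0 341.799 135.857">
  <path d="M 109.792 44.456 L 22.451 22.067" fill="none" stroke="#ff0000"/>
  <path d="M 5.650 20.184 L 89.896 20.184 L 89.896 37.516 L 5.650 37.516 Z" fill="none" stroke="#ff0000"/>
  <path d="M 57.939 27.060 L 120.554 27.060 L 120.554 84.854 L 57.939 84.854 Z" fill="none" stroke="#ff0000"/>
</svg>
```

1 u = 1 mm; y_m = 135.857 − y.

[1] `<path>` line segment, #ff0000→score S464 F2183: (109.792,91.401) → (22.451,113.790)

[2] `<path>` rectangle, #ff0000→score S464 F2183: (5.650,115.673) → (89.896,115.673) → (89.896,98.341) → (5.650,98.341) → (5.650,115.673) (closed)

[3] `<path>` rectangle, #ff0000→score S464 F2183: (57.939,108.797) → (120.554,108.797) → (120.554,51.003) → (57.939,51.003) → (57.939,108.797) (closed)

G21
G90
G0 X109.792 Y91.401
M3 S464
G1 X22.451 Y113.790 F2183
M5
G0 X5.650 Y115.673
M3 S464
G1 X89.896 Y115.673 F2183
G1 X89.896 Y98.341
G1 X5.650 Y98.341
G1 X5.650 Y115.673
M5
G0 X57.939 Y108.797
M3 S464
G1 X120.554 Y108.797 F2183
G1 X120.554 Y51.003
G1 X57.939 Y51.003
G1 X57.939 Y108.797
M5
G0 X0.000 Y0.000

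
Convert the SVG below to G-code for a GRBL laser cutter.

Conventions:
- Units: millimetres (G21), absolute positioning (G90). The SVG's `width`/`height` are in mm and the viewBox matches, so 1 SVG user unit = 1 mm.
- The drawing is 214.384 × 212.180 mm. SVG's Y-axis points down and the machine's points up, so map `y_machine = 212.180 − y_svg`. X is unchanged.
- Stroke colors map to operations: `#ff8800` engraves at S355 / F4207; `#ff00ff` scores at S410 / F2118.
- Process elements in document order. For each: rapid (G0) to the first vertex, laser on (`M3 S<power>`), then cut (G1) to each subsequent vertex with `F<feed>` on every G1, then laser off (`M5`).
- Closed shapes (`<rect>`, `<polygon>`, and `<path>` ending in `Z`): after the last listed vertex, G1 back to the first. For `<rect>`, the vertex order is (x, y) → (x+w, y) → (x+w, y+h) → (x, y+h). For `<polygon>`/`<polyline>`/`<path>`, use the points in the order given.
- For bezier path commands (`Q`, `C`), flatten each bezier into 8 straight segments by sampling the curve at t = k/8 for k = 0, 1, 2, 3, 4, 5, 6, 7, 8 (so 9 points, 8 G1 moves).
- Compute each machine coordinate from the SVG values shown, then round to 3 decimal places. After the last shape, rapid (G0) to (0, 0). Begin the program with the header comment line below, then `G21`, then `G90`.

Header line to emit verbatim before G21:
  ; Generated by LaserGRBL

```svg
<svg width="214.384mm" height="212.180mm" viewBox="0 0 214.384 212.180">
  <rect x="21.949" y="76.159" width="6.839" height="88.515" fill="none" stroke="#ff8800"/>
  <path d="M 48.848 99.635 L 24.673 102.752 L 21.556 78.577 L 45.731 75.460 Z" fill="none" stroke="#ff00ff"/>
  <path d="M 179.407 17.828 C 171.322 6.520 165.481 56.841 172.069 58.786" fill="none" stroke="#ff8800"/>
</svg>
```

Since the viewBox matches the mm dimensions, user units are millimetres directly. The only transform is the Y-flip y_m = 212.180 − y_svg.

Shape 1 is a rectangle drawn with `<rect>`. Its stroke #ff8800 means engrave at S355, F4207. After flipping Y the toolpath is (21.949,136.021) → (28.788,136.021) → (28.788,47.506) → (21.949,47.506) → (21.949,136.021), returning to the start.

Shape 2 is a regular polygon drawn with `<path>`. Its stroke #ff00ff means score at S410, F2118. After flipping Y the toolpath is (48.848,112.545) → (24.673,109.428) → (21.556,133.603) → (45.731,136.720) → (48.848,112.545), returning to the start.

Shape 3 is a cubic bezier drawn with `<path>`. Its stroke #ff8800 means engrave at S355, F4207. After flipping Y the toolpath is (179.407,194.352) → (176.500,195.918) → (173.923,192.996) → (171.795,186.875) → (170.236,178.843) → (169.364,170.190) → (169.299,162.204) → (170.161,156.176) → (172.069,153.394).

; Generated by LaserGRBL
G21
G90
G0 X21.949 Y136.021
M3 S355
G1 X28.788 Y136.021 F4207
G1 X28.788 Y47.506 F4207
G1 X21.949 Y47.506 F4207
G1 X21.949 Y136.021 F4207
M5
G0 X48.848 Y112.545
M3 S410
G1 X24.673 Y109.428 F2118
G1 X21.556 Y133.603 F2118
G1 X45.731 Y136.720 F2118
G1 X48.848 Y112.545 F2118
M5
G0 X179.407 Y194.352
M3 S355
G1 X176.500 Y195.918 F4207
G1 X173.923 Y192.996 F4207
G1 X171.795 Y186.875 F4207
G1 X170.236 Y178.843 F4207
G1 X169.364 Y170.190 F4207
G1 X169.299 Y162.204 F4207
G1 X170.161 Y156.176 F4207
G1 X172.069 Y153.394 F4207
M5
G0 X0.000 Y0.000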